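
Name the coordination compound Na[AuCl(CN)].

The 1 sodium counter-ion carries a total charge of +1, so each complex ion is 1−.
Ligand charges: 1×chloro (-1 each), 1×cyano (-1 each); total -2. So Au + (-2) = 1−, giving Au = +1.
Ligands are named alphabetically: chloro before cyano.
The complex ion is anionic, so gold takes the -ate form aurate(I).

sodium chlorocyanoaurate(I)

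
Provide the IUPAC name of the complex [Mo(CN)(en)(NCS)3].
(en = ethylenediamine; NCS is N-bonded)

cyano(ethylenediamine)triisothiocyanatomolybdenum(IV)

There is no counter-ion, so the complex is neutral overall.
Ligand charges: 1×ethylenediamine (neutral), 3×isothiocyanato (-1 each), 1×cyano (-1 each); total -4. So Mo + (-4) = 0, giving Mo = +4.
Ligands are named alphabetically: cyano before ethylenediamine before isothiocyanato.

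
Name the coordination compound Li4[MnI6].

The 4 lithium counter-ions carry a total charge of +4, so each complex ion is 4−.
Ligand charges: 6×iodo (-1 each); total -6. So Mn + (-6) = 4−, giving Mn = +2.
The complex ion is anionic, so manganese takes the -ate form manganate(II).

lithium hexaiodomanganate(II)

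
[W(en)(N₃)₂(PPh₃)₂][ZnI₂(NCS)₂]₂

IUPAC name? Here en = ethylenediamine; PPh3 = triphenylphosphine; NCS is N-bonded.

diazido(ethylenediamine)bis(triphenylphosphine)tungsten(VI) diiododiisothiocyanatozincate(II)

Both ions are complex: the cation is named first with the plain metal name, the anion second with the -ate form; each ion's ligands are alphabetised independently.
Zinc is always +2 in its complexes; the anion's ligand charges sum to -4, so the complex anion is 2−.
With 2 anions per cation, the cation must be 2×2 = 4+.
Cation: ligand charges sum to -2; for the ion to be 4+, W = +6.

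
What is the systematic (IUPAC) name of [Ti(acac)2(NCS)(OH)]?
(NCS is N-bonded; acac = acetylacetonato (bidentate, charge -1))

There is no counter-ion, so the complex is neutral overall.
Ligand charges: 1×hydroxo (-1 each), 1×isothiocyanato (-1 each), 2×acetylacetonato (-1 each); total -4. So Ti + (-4) = 0, giving Ti = +4.
Ligands are named alphabetically: acetylacetonato before hydroxo before isothiocyanato.

bis(acetylacetonato)hydroxoisothiocyanatotitanium(IV)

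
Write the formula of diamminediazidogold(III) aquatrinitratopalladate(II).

Cation [Au…]: ligand charges -2, Au(III) ⇒ ion charge 1+.
Anion [Pd…]: ligand charges -3, Pd(II) ⇒ ion charge 1−.

[Au(N3)2(NH3)2][Pd(H2O)(NO3)3]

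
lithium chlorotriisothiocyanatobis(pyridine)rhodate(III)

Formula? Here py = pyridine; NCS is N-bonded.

Li[RhCl(NCS)3(py)2]

Ligands: 1 chloro (Cl, -1), 2 pyridine (py, neutral), 3 isothiocyanato (NCS, -1). Ligand charge sum = -4.
Charge balance with lithium (+1) requires 1 complex ion per 1 lithium.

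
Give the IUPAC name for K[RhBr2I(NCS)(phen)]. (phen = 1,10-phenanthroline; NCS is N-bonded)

The 1 potassium counter-ion carries a total charge of +1, so each complex ion is 1−.
Ligand charges: 2×bromo (-1 each), 1×iodo (-1 each), 1×1,10-phenanthroline (neutral), 1×isothiocyanato (-1 each); total -4. So Rh + (-4) = 1−, giving Rh = +3.
Ligands are named alphabetically: bromo before iodo before isothiocyanato before phenanthroline.
The complex ion is anionic, so rhodium takes the -ate form rhodate(III).

potassium dibromoiodoisothiocyanato(1,10-phenanthroline)rhodate(III)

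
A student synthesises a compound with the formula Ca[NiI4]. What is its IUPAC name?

calcium tetraiodonickelate(II)

The 1 calcium counter-ion carries a total charge of +2, so each complex ion is 2−.
Ligand charges: 4×iodo (-1 each); total -4. So Ni + (-4) = 2−, giving Ni = +2.
The complex ion is anionic, so nickel takes the -ate form nickelate(II).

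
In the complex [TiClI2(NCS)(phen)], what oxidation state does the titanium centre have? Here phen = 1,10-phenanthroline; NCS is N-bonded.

No counter-ion: the bracketed complex is neutral.
Ligand charges: 2×I = -2; 1×phen neutral; 1×NCS = -1; 1×Cl = -1; sum -4.
Ti + (-4) = 0 ⇒ Ti is +4.

+4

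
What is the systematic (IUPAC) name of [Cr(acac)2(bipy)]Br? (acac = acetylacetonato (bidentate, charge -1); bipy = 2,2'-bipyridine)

bis(acetylacetonato)(2,2'-bipyridine)chromium(III) bromide

The 1 bromide counter-ion carries a total charge of -1, so each complex ion is 1+.
Ligand charges: 2×acetylacetonato (-1 each), 1×2,2'-bipyridine (neutral); total -2. So Cr + (-2) = 1+, giving Cr = +3.
Ligands are named alphabetically: acetylacetonato before bipyridine.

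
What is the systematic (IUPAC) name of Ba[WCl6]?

barium hexachlorotungstate(IV)

The 1 barium counter-ion carries a total charge of +2, so each complex ion is 2−.
Ligand charges: 6×chloro (-1 each); total -6. So W + (-6) = 2−, giving W = +4.
The complex ion is anionic, so tungsten takes the -ate form tungstate(IV).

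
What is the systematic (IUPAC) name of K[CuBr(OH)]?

The 1 potassium counter-ion carries a total charge of +1, so each complex ion is 1−.
Ligand charges: 1×bromo (-1 each), 1×hydroxo (-1 each); total -2. So Cu + (-2) = 1−, giving Cu = +1.
Ligands are named alphabetically: bromo before hydroxo.
The complex ion is anionic, so copper takes the -ate form cuprate(I).

potassium bromohydroxocuprate(I)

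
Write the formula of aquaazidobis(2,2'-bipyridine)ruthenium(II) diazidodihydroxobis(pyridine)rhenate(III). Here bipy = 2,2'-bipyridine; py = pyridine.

[Ru(bipy)2(H2O)(N3)][Re(N3)2(OH)2(py)2]

Cation [Ru…]: ligand charges -1, Ru(II) ⇒ ion charge 1+.
Anion [Re…]: ligand charges -4, Re(III) ⇒ ion charge 1−.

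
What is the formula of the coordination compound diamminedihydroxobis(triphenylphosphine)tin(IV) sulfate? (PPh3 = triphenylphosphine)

Ligands: 2 triphenylphosphine (PPh3, neutral), 2 ammine (NH3, neutral), 2 hydroxo (OH, -1). Ligand charge sum = -2.
With Sn in oxidation state +4, the complex ion is [Sn...]^2+.
Charge balance with sulfate (-2) requires 1 complex ion per 1 sulfate.

[Sn(NH3)2(OH)2(PPh3)2]SO4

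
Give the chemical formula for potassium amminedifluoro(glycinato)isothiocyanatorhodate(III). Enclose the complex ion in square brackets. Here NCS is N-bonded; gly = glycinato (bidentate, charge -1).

K[RhF2(gly)(NCS)(NH3)]

Ligands: 1 ammine (NH3, neutral), 1 isothiocyanato (NCS, -1), 1 glycinato (gly, -1), 2 fluoro (F, -1). Ligand charge sum = -4.
Charge balance with potassium (+1) requires 1 complex ion per 1 potassium.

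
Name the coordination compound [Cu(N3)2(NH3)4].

tetraamminediazidocopper(II)

There is no counter-ion, so the complex is neutral overall.
Ligand charges: 2×azido (-1 each), 4×ammine (neutral); total -2. So Cu + (-2) = 0, giving Cu = +2.
Ligands are named alphabetically: ammine before azido.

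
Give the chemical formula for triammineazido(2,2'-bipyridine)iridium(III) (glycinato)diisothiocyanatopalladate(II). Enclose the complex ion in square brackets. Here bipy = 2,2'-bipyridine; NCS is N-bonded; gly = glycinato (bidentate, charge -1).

Cation [Ir…]: ligand charges -1, Ir(III) ⇒ ion charge 2+.
Anion [Pd…]: ligand charges -3, Pd(II) ⇒ ion charge 1−.

[Ir(bipy)(N3)(NH3)3][Pd(gly)(NCS)2]2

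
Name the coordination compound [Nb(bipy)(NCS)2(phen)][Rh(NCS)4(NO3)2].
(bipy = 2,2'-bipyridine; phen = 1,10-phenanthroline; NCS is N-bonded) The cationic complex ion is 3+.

(2,2'-bipyridine)diisothiocyanato(1,10-phenanthroline)niobium(V) tetraisothiocyanatodinitratorhodate(III)

Both ions are complex: the cation is named first with the plain metal name, the anion second with the -ate form; each ion's ligands are alphabetised independently.
The complex cation is given as 3+; its ligand charges sum to -2, so Nb = +5.
A 1:1 salt means the anion carries the equal and opposite charge, 3−.
Anion: ligand charges sum to -6; for the ion to be 3−, Rh = +3.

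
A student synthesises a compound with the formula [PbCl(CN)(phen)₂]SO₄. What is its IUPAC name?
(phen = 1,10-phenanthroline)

chlorocyanobis(1,10-phenanthroline)lead(IV) sulfate

The 1 sulfate counter-ion carries a total charge of -2, so each complex ion is 2+.
Ligand charges: 2×1,10-phenanthroline (neutral), 1×cyano (-1 each), 1×chloro (-1 each); total -2. So Pb + (-2) = 2+, giving Pb = +4.
Ligands are named alphabetically: chloro before cyano before phenanthroline.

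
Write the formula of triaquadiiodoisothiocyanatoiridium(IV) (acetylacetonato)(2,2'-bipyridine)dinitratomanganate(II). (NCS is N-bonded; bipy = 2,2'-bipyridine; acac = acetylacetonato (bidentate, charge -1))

[Ir(H2O)3I2(NCS)][Mn(acac)(bipy)(NO3)2]

Cation [Ir…]: ligand charges -3, Ir(IV) ⇒ ion charge 1+.
Anion [Mn…]: ligand charges -3, Mn(II) ⇒ ion charge 1−.
One 1+ cation balances one 1− anion.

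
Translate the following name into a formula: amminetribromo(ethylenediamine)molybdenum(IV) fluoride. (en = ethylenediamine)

[MoBr3(en)(NH3)]F

Ligands: 1 ammine (NH3, neutral), 1 ethylenediamine (en, neutral), 3 bromo (Br, -1). Ligand charge sum = -3.
Charge balance with fluoride (-1) requires 1 complex ion per 1 fluoride.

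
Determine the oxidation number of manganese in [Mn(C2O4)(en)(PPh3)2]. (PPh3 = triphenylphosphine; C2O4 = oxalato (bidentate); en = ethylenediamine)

No counter-ion: the bracketed complex is neutral.
Ligand charges: 2×PPh3 neutral; 1×C2O4 = -2; 1×en neutral; sum -2.
Mn + (-2) = 0 ⇒ Mn is +2.

+2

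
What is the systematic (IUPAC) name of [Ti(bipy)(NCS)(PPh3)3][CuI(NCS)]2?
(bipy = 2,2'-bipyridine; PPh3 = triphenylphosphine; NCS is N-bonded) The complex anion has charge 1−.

(2,2'-bipyridine)isothiocyanatotris(triphenylphosphine)titanium(III) iodoisothiocyanatocuprate(I)

Both ions are complex: the cation is named first with the plain metal name, the anion second with the -ate form; each ion's ligands are alphabetised independently.
The complex anion is given as 1−; its ligand charges sum to -2, so Cu = +1.
With 2 anions per cation, the cation must be 2×1 = 2+.
Cation: ligand charges sum to -1; for the ion to be 2+, Ti = +3.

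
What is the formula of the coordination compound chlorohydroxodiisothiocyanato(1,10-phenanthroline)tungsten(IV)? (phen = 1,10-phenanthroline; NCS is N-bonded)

Ligands: 1 1,10-phenanthroline (phen, neutral), 1 chloro (Cl, -1), 2 isothiocyanato (NCS, -1), 1 hydroxo (OH, -1). Ligand charge sum = -4.
With W in oxidation state +4, the complex ion is [W...].

[WCl(NCS)2(OH)(phen)]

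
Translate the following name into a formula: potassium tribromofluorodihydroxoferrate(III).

K3[FeBr3F(OH)2]

Ligands: 3 bromo (Br, -1), 2 hydroxo (OH, -1), 1 fluoro (F, -1). Ligand charge sum = -6.
With Fe in oxidation state +3, the complex ion is [Fe...]^3−.
Charge balance with potassium (+1) requires 1 complex ion per 3 potassium.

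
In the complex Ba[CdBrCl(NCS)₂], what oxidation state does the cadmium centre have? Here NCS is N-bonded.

1 barium outside the brackets (+2 each) → the complex ion is 2−.
Ligand charges: 1×Cl = -1; 1×Br = -1; 2×NCS = -2; sum -4.
Cd + (-4) = 2− ⇒ Cd is +2.

+2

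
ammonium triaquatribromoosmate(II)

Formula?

NH4[OsBr3(H2O)3]

Ligands: 3 aqua (H2O, neutral), 3 bromo (Br, -1). Ligand charge sum = -3.
Charge balance with ammonium (+1) requires 1 complex ion per 1 ammonium.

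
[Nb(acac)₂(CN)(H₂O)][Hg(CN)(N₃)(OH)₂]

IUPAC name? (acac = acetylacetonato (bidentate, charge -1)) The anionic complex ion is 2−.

bis(acetylacetonato)aquacyanoniobium(V) azidocyanodihydroxomercurate(II)

Both ions are complex: the cation is named first with the plain metal name, the anion second with the -ate form; each ion's ligands are alphabetised independently.
The complex anion is given as 2−; its ligand charges sum to -4, so Hg = +2.
A 1:1 salt means the cation carries the equal and opposite charge, 2+.
Cation: ligand charges sum to -3; for the ion to be 2+, Nb = +5.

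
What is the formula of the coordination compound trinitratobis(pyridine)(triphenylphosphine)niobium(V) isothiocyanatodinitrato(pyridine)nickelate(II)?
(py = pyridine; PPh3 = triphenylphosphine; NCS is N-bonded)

Cation [Nb…]: ligand charges -3, Nb(V) ⇒ ion charge 2+.
Anion [Ni…]: ligand charges -3, Ni(II) ⇒ ion charge 1−.

[Nb(NO3)3(PPh3)(py)2][Ni(NCS)(NO3)2(py)]2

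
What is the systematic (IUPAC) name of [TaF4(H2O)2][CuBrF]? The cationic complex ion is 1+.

diaquatetrafluorotantalum(V) bromofluorocuprate(I)

The complex cation is given as 1+; its ligand charges sum to -4, so Ta = +5.
A 1:1 salt means the anion carries the equal and opposite charge, 1−.
Anion: ligand charges sum to -2; for the ion to be 1−, Cu = +1.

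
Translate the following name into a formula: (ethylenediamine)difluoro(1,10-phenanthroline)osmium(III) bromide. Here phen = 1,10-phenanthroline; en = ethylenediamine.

Ligands: 2 fluoro (F, -1), 1 1,10-phenanthroline (phen, neutral), 1 ethylenediamine (en, neutral). Ligand charge sum = -2.
Charge balance with bromide (-1) requires 1 complex ion per 1 bromide.

[Os(en)F2(phen)]Br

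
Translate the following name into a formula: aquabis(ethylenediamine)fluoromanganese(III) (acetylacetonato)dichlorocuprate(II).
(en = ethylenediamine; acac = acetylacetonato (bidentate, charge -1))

[Mn(en)2F(H2O)][Cu(acac)Cl2]2

Cation [Mn…]: ligand charges -1, Mn(III) ⇒ ion charge 2+.
Anion [Cu…]: ligand charges -3, Cu(II) ⇒ ion charge 1−.
One 2+ cation requires 2 of the 1− anion.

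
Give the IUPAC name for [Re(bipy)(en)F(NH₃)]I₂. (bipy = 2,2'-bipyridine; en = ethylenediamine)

The 2 iodide counter-ions carry a total charge of -2, so each complex ion is 2+.
Ligand charges: 1×2,2'-bipyridine (neutral), 1×ethylenediamine (neutral), 1×ammine (neutral), 1×fluoro (-1 each); total -1. So Re + (-1) = 2+, giving Re = +3.
Ligands are named alphabetically: ammine before bipyridine before ethylenediamine before fluoro.

ammine(2,2'-bipyridine)(ethylenediamine)fluororhenium(III) iodide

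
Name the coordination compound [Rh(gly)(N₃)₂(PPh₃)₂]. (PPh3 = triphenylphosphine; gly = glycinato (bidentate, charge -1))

diazido(glycinato)bis(triphenylphosphine)rhodium(III)

There is no counter-ion, so the complex is neutral overall.
Ligand charges: 2×azido (-1 each), 2×triphenylphosphine (neutral), 1×glycinato (-1 each); total -3. So Rh + (-3) = 0, giving Rh = +3.
Ligands are named alphabetically: azido before glycinato before triphenylphosphine.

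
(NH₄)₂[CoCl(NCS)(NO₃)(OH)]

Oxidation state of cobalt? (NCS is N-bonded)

2 ammonium outside the brackets (+1 each) → the complex ion is 2−.
Ligand charges: 1×NCS = -1; 1×Cl = -1; 1×NO3 = -1; 1×OH = -1; sum -4.
Co + (-4) = 2− ⇒ Co is +2.

+2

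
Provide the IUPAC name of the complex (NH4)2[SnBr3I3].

The 2 ammonium counter-ions carry a total charge of +2, so each complex ion is 2−.
Ligand charges: 3×iodo (-1 each), 3×bromo (-1 each); total -6. So Sn + (-6) = 2−, giving Sn = +4.
Ligands are named alphabetically: bromo before iodo.
The complex ion is anionic, so tin takes the -ate form stannate(IV).

ammonium tribromotriiodostannate(IV)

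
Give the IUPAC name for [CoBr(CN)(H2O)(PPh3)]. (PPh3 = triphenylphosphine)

aquabromocyano(triphenylphosphine)cobalt(II)

There is no counter-ion, so the complex is neutral overall.
Ligand charges: 1×bromo (-1 each), 1×triphenylphosphine (neutral), 1×aqua (neutral), 1×cyano (-1 each); total -2. So Co + (-2) = 0, giving Co = +2.
Ligands are named alphabetically: aqua before bromo before cyano before triphenylphosphine.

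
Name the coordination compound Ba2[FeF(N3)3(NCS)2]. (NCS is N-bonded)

barium triazidofluorodiisothiocyanatoferrate(II)

The 2 barium counter-ions carry a total charge of +4, so each complex ion is 4−.
Ligand charges: 2×isothiocyanato (-1 each), 3×azido (-1 each), 1×fluoro (-1 each); total -6. So Fe + (-6) = 4−, giving Fe = +2.
Ligands are named alphabetically: azido before fluoro before isothiocyanato.
The complex ion is anionic, so iron takes the -ate form ferrate(II).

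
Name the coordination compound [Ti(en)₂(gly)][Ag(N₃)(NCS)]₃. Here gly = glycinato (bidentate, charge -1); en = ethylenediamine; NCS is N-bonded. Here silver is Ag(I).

bis(ethylenediamine)(glycinato)titanium(IV) azidoisothiocyanatoargentate(I)

Both ions are complex: the cation is named first with the plain metal name, the anion second with the -ate form; each ion's ligands are alphabetised independently.
Ag is given as +1; the anion's ligand charges sum to -2, so the complex anion is 1−.
With 3 anions per cation, the cation must be 3×1 = 3+.
Cation: ligand charges sum to -1; for the ion to be 3+, Ti = +4.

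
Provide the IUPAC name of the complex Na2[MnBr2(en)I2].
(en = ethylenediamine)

The 2 sodium counter-ions carry a total charge of +2, so each complex ion is 2−.
Ligand charges: 1×ethylenediamine (neutral), 2×iodo (-1 each), 2×bromo (-1 each); total -4. So Mn + (-4) = 2−, giving Mn = +2.
Ligands are named alphabetically: bromo before ethylenediamine before iodo.
The complex ion is anionic, so manganese takes the -ate form manganate(II).

sodium dibromo(ethylenediamine)diiodomanganate(II)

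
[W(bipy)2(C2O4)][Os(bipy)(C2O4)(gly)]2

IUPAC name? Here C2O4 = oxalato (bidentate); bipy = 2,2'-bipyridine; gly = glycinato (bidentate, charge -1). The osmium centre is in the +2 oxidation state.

bis(2,2'-bipyridine)oxalatotungsten(IV) (2,2'-bipyridine)(glycinato)oxalatoosmate(II)

Os is given as +2; the anion's ligand charges sum to -3, so the complex anion is 1−.
With 2 anions per cation, the cation must be 2×1 = 2+.
Cation: ligand charges sum to -2; for the ion to be 2+, W = +4.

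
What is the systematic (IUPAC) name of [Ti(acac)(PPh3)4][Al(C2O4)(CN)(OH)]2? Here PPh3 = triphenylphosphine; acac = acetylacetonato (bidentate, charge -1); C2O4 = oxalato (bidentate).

Both ions are complex: the cation is named first with the plain metal name, the anion second with the -ate form; each ion's ligands are alphabetised independently.
Aluminium is always +3 in its complexes; the anion's ligand charges sum to -4, so the complex anion is 1−.
With 2 anions per cation, the cation must be 2×1 = 2+.
Cation: ligand charges sum to -1; for the ion to be 2+, Ti = +3.

(acetylacetonato)tetrakis(triphenylphosphine)titanium(III) cyanohydroxooxalatoaluminate(III)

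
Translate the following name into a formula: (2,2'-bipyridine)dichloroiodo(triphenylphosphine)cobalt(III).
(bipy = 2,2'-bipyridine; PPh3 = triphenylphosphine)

[Co(bipy)Cl2I(PPh3)]

Ligands: 1 iodo (I, -1), 1 2,2'-bipyridine (bipy, neutral), 2 chloro (Cl, -1), 1 triphenylphosphine (PPh3, neutral). Ligand charge sum = -3.
With Co in oxidation state +3, the complex ion is [Co...].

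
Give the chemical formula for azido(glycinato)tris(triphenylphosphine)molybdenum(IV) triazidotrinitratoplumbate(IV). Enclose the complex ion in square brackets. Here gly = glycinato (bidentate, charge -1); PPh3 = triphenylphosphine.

Cation [Mo…]: ligand charges -2, Mo(IV) ⇒ ion charge 2+.
Anion [Pb…]: ligand charges -6, Pb(IV) ⇒ ion charge 2−.
One 2+ cation balances one 2− anion.

[Mo(gly)(N3)(PPh3)3][Pb(N3)3(NO3)3]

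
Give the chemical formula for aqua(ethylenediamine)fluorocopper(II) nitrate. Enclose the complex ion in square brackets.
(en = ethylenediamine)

Ligands: 1 ethylenediamine (en, neutral), 1 aqua (H2O, neutral), 1 fluoro (F, -1). Ligand charge sum = -1.
With Cu in oxidation state +2, the complex ion is [Cu...]^1+.
Charge balance with nitrate (-1) requires 1 complex ion per 1 nitrate.

[Cu(en)F(H2O)]NO3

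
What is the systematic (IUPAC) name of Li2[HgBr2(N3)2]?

lithium diazidodibromomercurate(II)

The 2 lithium counter-ions carry a total charge of +2, so each complex ion is 2−.
Ligand charges: 2×azido (-1 each), 2×bromo (-1 each); total -4. So Hg + (-4) = 2−, giving Hg = +2.
Ligands are named alphabetically: azido before bromo.
The complex ion is anionic, so mercury takes the -ate form mercurate(II).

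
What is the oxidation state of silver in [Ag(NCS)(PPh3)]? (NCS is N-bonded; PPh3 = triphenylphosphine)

No counter-ion: the bracketed complex is neutral.
Ligand charges: 1×NCS = -1; 1×PPh3 neutral; sum -1.
Ag + (-1) = 0 ⇒ Ag is +1.

+1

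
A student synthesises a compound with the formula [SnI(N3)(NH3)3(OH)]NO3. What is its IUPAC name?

The 1 nitrate counter-ion carries a total charge of -1, so each complex ion is 1+.
Ligand charges: 1×hydroxo (-1 each), 1×iodo (-1 each), 1×azido (-1 each), 3×ammine (neutral); total -3. So Sn + (-3) = 1+, giving Sn = +4.
Ligands are named alphabetically: ammine before azido before hydroxo before iodo.

triammineazidohydroxoiodotin(IV) nitrate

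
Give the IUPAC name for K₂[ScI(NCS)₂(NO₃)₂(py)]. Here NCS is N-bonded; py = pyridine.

potassium iododiisothiocyanatodinitrato(pyridine)scandate(III)

The 2 potassium counter-ions carry a total charge of +2, so each complex ion is 2−.
Ligand charges: 1×iodo (-1 each), 2×isothiocyanato (-1 each), 1×pyridine (neutral), 2×nitrato (-1 each); total -5. So Sc + (-5) = 2−, giving Sc = +3.
The complex ion is anionic, so scandium takes the -ate form scandate(III).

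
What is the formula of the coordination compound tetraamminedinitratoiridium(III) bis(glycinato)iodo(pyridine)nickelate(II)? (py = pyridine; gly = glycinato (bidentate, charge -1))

Cation [Ir…]: ligand charges -2, Ir(III) ⇒ ion charge 1+.
Anion [Ni…]: ligand charges -3, Ni(II) ⇒ ion charge 1−.
One 1+ cation balances one 1− anion.

[Ir(NH3)4(NO3)2][Ni(gly)2I(py)]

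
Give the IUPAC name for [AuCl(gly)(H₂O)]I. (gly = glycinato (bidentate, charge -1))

aquachloro(glycinato)gold(III) iodide

The 1 iodide counter-ion carries a total charge of -1, so each complex ion is 1+.
Ligand charges: 1×glycinato (-1 each), 1×aqua (neutral), 1×chloro (-1 each); total -2. So Au + (-2) = 1+, giving Au = +3.
Ligands are named alphabetically: aqua before chloro before glycinato.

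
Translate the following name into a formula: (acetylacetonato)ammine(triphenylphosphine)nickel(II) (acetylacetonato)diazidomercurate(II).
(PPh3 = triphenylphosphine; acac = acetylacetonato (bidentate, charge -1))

[Ni(acac)(NH3)(PPh3)][Hg(acac)(N3)2]

Cation [Ni…]: ligand charges -1, Ni(II) ⇒ ion charge 1+.
Anion [Hg…]: ligand charges -3, Hg(II) ⇒ ion charge 1−.
One 1+ cation balances one 1− anion.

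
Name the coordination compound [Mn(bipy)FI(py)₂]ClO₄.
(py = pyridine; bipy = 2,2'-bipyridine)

(2,2'-bipyridine)fluoroiodobis(pyridine)manganese(III) perchlorate

The 1 perchlorate counter-ion carries a total charge of -1, so each complex ion is 1+.
Ligand charges: 1×iodo (-1 each), 2×pyridine (neutral), 1×fluoro (-1 each), 1×2,2'-bipyridine (neutral); total -2. So Mn + (-2) = 1+, giving Mn = +3.
Ligands are named alphabetically: bipyridine before fluoro before iodo before pyridine.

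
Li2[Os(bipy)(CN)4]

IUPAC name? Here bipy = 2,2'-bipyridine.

The 2 lithium counter-ions carry a total charge of +2, so each complex ion is 2−.
Ligand charges: 4×cyano (-1 each), 1×2,2'-bipyridine (neutral); total -4. So Os + (-4) = 2−, giving Os = +2.
The complex ion is anionic, so osmium takes the -ate form osmate(II).

lithium (2,2'-bipyridine)tetracyanoosmate(II)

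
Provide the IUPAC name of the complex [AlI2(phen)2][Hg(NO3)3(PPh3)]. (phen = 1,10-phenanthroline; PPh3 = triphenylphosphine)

diiodobis(1,10-phenanthroline)aluminium(III) trinitrato(triphenylphosphine)mercurate(II)

Both ions are complex: the cation is named first with the plain metal name, the anion second with the -ate form; each ion's ligands are alphabetised independently.
Aluminium is always +3 in its complexes; the cation's ligand charges sum to -2, so the complex cation is 1+.
A 1:1 salt means the anion carries the equal and opposite charge, 1−.
Anion: ligand charges sum to -3; for the ion to be 1−, Hg = +2.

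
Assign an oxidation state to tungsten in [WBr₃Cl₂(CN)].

No counter-ion: the bracketed complex is neutral.
Ligand charges: 3×Br = -3; 2×Cl = -2; 1×CN = -1; sum -6.
W + (-6) = 0 ⇒ W is +6.

+6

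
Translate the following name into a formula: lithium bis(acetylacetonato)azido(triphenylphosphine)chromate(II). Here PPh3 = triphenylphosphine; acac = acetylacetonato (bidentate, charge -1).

Ligands: 1 triphenylphosphine (PPh3, neutral), 2 acetylacetonato (acac, -1), 1 azido (N3, -1). Ligand charge sum = -3.
Charge balance with lithium (+1) requires 1 complex ion per 1 lithium.

Li[Cr(acac)2(N3)(PPh3)]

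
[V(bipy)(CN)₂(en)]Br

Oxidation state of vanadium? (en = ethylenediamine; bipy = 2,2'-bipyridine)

+3

1 bromide outside the brackets (-1 each) → the complex ion is 1+.
Ligand charges: 1×en neutral; 2×CN = -2; 1×bipy neutral; sum -2.
V + (-2) = 1+ ⇒ V is +3.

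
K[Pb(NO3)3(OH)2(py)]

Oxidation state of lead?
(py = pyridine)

1 potassium outside the brackets (+1 each) → the complex ion is 1−.
Ligand charges: 3×NO3 = -3; 1×py neutral; 2×OH = -2; sum -5.
Pb + (-5) = 1− ⇒ Pb is +4.

+4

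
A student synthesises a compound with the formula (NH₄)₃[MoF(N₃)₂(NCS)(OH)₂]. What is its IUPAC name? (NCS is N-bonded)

The 3 ammonium counter-ions carry a total charge of +3, so each complex ion is 3−.
Ligand charges: 1×fluoro (-1 each), 2×azido (-1 each), 2×hydroxo (-1 each), 1×isothiocyanato (-1 each); total -6. So Mo + (-6) = 3−, giving Mo = +3.
Ligands are named alphabetically: azido before fluoro before hydroxo before isothiocyanato.
The complex ion is anionic, so molybdenum takes the -ate form molybdate(III).

ammonium diazidofluorodihydroxoisothiocyanatomolybdate(III)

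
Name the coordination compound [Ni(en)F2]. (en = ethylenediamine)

There is no counter-ion, so the complex is neutral overall.
Ligand charges: 1×ethylenediamine (neutral), 2×fluoro (-1 each); total -2. So Ni + (-2) = 0, giving Ni = +2.
Ligands are named alphabetically: ethylenediamine before fluoro.

(ethylenediamine)difluoronickel(II)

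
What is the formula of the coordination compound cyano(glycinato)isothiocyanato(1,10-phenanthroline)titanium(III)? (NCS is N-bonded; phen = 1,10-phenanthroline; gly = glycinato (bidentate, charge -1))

[Ti(CN)(gly)(NCS)(phen)]

Ligands: 1 isothiocyanato (NCS, -1), 1 1,10-phenanthroline (phen, neutral), 1 glycinato (gly, -1), 1 cyano (CN, -1). Ligand charge sum = -3.
With Ti in oxidation state +3, the complex ion is [Ti...].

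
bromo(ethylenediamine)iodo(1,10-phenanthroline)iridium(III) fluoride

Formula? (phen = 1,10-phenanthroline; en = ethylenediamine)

Ligands: 1 iodo (I, -1), 1 1,10-phenanthroline (phen, neutral), 1 ethylenediamine (en, neutral), 1 bromo (Br, -1). Ligand charge sum = -2.
Charge balance with fluoride (-1) requires 1 complex ion per 1 fluoride.

[IrBr(en)I(phen)]F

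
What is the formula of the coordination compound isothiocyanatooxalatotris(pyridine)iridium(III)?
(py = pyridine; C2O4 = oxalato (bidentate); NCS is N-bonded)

Ligands: 3 pyridine (py, neutral), 1 oxalato (C2O4, -2), 1 isothiocyanato (NCS, -1). Ligand charge sum = -3.
With Ir in oxidation state +3, the complex ion is [Ir...].

[Ir(C2O4)(NCS)(py)3]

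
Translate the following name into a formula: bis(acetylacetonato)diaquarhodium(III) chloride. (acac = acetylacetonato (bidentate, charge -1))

Ligands: 2 acetylacetonato (acac, -1), 2 aqua (H2O, neutral). Ligand charge sum = -2.
With Rh in oxidation state +3, the complex ion is [Rh...]^1+.
Charge balance with chloride (-1) requires 1 complex ion per 1 chloride.

[Rh(acac)2(H2O)2]Cl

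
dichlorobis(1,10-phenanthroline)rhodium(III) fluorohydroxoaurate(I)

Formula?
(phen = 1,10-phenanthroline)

[RhCl2(phen)2][AuF(OH)]

Cation [Rh…]: ligand charges -2, Rh(III) ⇒ ion charge 1+.
Anion [Au…]: ligand charges -2, Au(I) ⇒ ion charge 1−.
One 1+ cation balances one 1− anion.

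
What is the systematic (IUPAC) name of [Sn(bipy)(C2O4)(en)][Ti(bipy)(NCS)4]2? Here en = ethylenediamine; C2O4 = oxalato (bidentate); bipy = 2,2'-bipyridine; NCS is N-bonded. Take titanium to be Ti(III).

Both ions are complex: the cation is named first with the plain metal name, the anion second with the -ate form; each ion's ligands are alphabetised independently.
Ti is given as +3; the anion's ligand charges sum to -4, so the complex anion is 1−.
With 2 anions per cation, the cation must be 2×1 = 2+.
Cation: ligand charges sum to -2; for the ion to be 2+, Sn = +4.

(2,2'-bipyridine)(ethylenediamine)oxalatotin(IV) (2,2'-bipyridine)tetraisothiocyanatotitanate(III)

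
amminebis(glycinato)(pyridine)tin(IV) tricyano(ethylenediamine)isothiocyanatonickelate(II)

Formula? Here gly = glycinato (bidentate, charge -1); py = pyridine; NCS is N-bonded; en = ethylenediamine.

[Sn(gly)2(NH3)(py)][Ni(CN)3(en)(NCS)]

Cation [Sn…]: ligand charges -2, Sn(IV) ⇒ ion charge 2+.
Anion [Ni…]: ligand charges -4, Ni(II) ⇒ ion charge 2−.
One 2+ cation balances one 2− anion.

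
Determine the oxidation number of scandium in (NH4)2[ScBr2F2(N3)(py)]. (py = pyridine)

2 ammonium outside the brackets (+1 each) → the complex ion is 2−.
Ligand charges: 2×F = -2; 1×N3 = -1; 2×Br = -2; 1×py neutral; sum -5.
Sc + (-5) = 2− ⇒ Sc is +3.

+3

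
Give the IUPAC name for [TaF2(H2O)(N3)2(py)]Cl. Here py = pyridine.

The 1 chloride counter-ion carries a total charge of -1, so each complex ion is 1+.
Ligand charges: 2×fluoro (-1 each), 2×azido (-1 each), 1×aqua (neutral), 1×pyridine (neutral); total -4. So Ta + (-4) = 1+, giving Ta = +5.
Ligands are named alphabetically: aqua before azido before fluoro before pyridine.

aquadiazidodifluoro(pyridine)tantalum(V) chloride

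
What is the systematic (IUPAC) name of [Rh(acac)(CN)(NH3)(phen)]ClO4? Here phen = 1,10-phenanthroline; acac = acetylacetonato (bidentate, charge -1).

The 1 perchlorate counter-ion carries a total charge of -1, so each complex ion is 1+.
Ligand charges: 1×cyano (-1 each), 1×1,10-phenanthroline (neutral), 1×acetylacetonato (-1 each), 1×ammine (neutral); total -2. So Rh + (-2) = 1+, giving Rh = +3.
Ligands are named alphabetically: acetylacetonato before ammine before cyano before phenanthroline.

(acetylacetonato)amminecyano(1,10-phenanthroline)rhodium(III) perchlorate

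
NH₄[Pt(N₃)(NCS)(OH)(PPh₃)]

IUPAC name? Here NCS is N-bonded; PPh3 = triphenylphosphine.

The 1 ammonium counter-ion carries a total charge of +1, so each complex ion is 1−.
Ligand charges: 1×hydroxo (-1 each), 1×isothiocyanato (-1 each), 1×azido (-1 each), 1×triphenylphosphine (neutral); total -3. So Pt + (-3) = 1−, giving Pt = +2.
Ligands are named alphabetically: azido before hydroxo before isothiocyanato before triphenylphosphine.
The complex ion is anionic, so platinum takes the -ate form platinate(II).

ammonium azidohydroxoisothiocyanato(triphenylphosphine)platinate(II)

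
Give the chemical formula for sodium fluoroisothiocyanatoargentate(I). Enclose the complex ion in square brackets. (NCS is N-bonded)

Na[AgF(NCS)]

Ligands: 1 isothiocyanato (NCS, -1), 1 fluoro (F, -1). Ligand charge sum = -2.
With Ag in oxidation state +1, the complex ion is [Ag...]^1−.
Charge balance with sodium (+1) requires 1 complex ion per 1 sodium.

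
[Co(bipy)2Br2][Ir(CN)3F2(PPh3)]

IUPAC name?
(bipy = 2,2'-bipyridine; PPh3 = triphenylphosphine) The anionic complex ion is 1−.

bis(2,2'-bipyridine)dibromocobalt(III) tricyanodifluoro(triphenylphosphine)iridate(IV)

Both ions are complex: the cation is named first with the plain metal name, the anion second with the -ate form; each ion's ligands are alphabetised independently.
The complex anion is given as 1−; its ligand charges sum to -5, so Ir = +4.
A 1:1 salt means the cation carries the equal and opposite charge, 1+.
Cation: ligand charges sum to -2; for the ion to be 1+, Co = +3.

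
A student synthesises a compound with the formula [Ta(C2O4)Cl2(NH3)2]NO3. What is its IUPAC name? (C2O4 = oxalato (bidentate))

diamminedichlorooxalatotantalum(V) nitrate

The 1 nitrate counter-ion carries a total charge of -1, so each complex ion is 1+.
Ligand charges: 2×chloro (-1 each), 2×ammine (neutral), 1×oxalato (-2 each); total -4. So Ta + (-4) = 1+, giving Ta = +5.
Ligands are named alphabetically: ammine before chloro before oxalato.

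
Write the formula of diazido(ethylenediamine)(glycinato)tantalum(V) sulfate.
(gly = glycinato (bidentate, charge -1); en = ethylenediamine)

[Ta(en)(gly)(N3)2]SO4

Ligands: 2 azido (N3, -1), 1 glycinato (gly, -1), 1 ethylenediamine (en, neutral). Ligand charge sum = -3.
With Ta in oxidation state +5, the complex ion is [Ta...]^2+.
Charge balance with sulfate (-2) requires 1 complex ion per 1 sulfate.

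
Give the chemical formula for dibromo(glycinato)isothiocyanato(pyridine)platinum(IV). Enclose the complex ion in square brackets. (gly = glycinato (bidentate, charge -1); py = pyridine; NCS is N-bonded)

Ligands: 2 bromo (Br, -1), 1 glycinato (gly, -1), 1 pyridine (py, neutral), 1 isothiocyanato (NCS, -1). Ligand charge sum = -4.
With Pt in oxidation state +4, the complex ion is [Pt...].

[PtBr2(gly)(NCS)(py)]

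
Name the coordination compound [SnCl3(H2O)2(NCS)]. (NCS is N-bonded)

There is no counter-ion, so the complex is neutral overall.
Ligand charges: 1×isothiocyanato (-1 each), 3×chloro (-1 each), 2×aqua (neutral); total -4. So Sn + (-4) = 0, giving Sn = +4.
Ligands are named alphabetically: aqua before chloro before isothiocyanato.

diaquatrichloroisothiocyanatotin(IV)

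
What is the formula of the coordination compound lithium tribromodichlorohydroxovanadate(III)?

Ligands: 2 chloro (Cl, -1), 1 hydroxo (OH, -1), 3 bromo (Br, -1). Ligand charge sum = -6.
Charge balance with lithium (+1) requires 1 complex ion per 3 lithium.

Li3[VBr3Cl2(OH)]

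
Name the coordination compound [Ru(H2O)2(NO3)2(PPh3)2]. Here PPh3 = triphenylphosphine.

There is no counter-ion, so the complex is neutral overall.
Ligand charges: 2×aqua (neutral), 2×triphenylphosphine (neutral), 2×nitrato (-1 each); total -2. So Ru + (-2) = 0, giving Ru = +2.
Ligands are named alphabetically: aqua before nitrato before triphenylphosphine.

diaquadinitratobis(triphenylphosphine)ruthenium(II)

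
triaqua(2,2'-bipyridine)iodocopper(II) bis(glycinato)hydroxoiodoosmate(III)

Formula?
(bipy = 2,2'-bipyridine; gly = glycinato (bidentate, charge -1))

Cation [Cu…]: ligand charges -1, Cu(II) ⇒ ion charge 1+.
Anion [Os…]: ligand charges -4, Os(III) ⇒ ion charge 1−.
One 1+ cation balances one 1− anion.

[Cu(bipy)(H2O)3I][Os(gly)2I(OH)]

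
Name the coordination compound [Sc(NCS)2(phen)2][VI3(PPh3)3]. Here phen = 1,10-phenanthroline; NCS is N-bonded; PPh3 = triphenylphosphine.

Both ions are complex: the cation is named first with the plain metal name, the anion second with the -ate form; each ion's ligands are alphabetised independently.
Scandium is always +3 in its complexes; the cation's ligand charges sum to -2, so the complex cation is 1+.
A 1:1 salt means the anion carries the equal and opposite charge, 1−.
Anion: ligand charges sum to -3; for the ion to be 1−, V = +2.

diisothiocyanatobis(1,10-phenanthroline)scandium(III) triiodotris(triphenylphosphine)vanadate(II)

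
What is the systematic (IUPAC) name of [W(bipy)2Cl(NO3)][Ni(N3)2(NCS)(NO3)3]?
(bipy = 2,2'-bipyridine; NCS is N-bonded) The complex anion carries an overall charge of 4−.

Both ions are complex: the cation is named first with the plain metal name, the anion second with the -ate form; each ion's ligands are alphabetised independently.
The complex anion is given as 4−; its ligand charges sum to -6, so Ni = +2.
A 1:1 salt means the cation carries the equal and opposite charge, 4+.
Cation: ligand charges sum to -2; for the ion to be 4+, W = +6.

bis(2,2'-bipyridine)chloronitratotungsten(VI) diazidoisothiocyanatotrinitratonickelate(II)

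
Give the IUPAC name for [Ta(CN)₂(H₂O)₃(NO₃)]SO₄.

triaquadicyanonitratotantalum(V) sulfate

The 1 sulfate counter-ion carries a total charge of -2, so each complex ion is 2+.
Ligand charges: 3×aqua (neutral), 1×nitrato (-1 each), 2×cyano (-1 each); total -3. So Ta + (-3) = 2+, giving Ta = +5.
Ligands are named alphabetically: aqua before cyano before nitrato.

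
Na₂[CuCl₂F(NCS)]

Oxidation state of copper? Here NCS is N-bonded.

2 sodium outside the brackets (+1 each) → the complex ion is 2−.
Ligand charges: 1×F = -1; 1×NCS = -1; 2×Cl = -2; sum -4.
Cu + (-4) = 2− ⇒ Cu is +2.

+2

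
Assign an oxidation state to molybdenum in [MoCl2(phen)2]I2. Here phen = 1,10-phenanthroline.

2 iodide outside the brackets (-1 each) → the complex ion is 2+.
Ligand charges: 2×phen neutral; 2×Cl = -2; sum -2.
Mo + (-2) = 2+ ⇒ Mo is +4.

+4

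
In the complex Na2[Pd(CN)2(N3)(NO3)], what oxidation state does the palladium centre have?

+2

2 sodium outside the brackets (+1 each) → the complex ion is 2−.
Ligand charges: 2×CN = -2; 1×NO3 = -1; 1×N3 = -1; sum -4.
Pd + (-4) = 2− ⇒ Pd is +2.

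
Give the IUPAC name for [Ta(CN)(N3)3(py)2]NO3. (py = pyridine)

triazidocyanobis(pyridine)tantalum(V) nitrate

The 1 nitrate counter-ion carries a total charge of -1, so each complex ion is 1+.
Ligand charges: 1×cyano (-1 each), 2×pyridine (neutral), 3×azido (-1 each); total -4. So Ta + (-4) = 1+, giving Ta = +5.
Ligands are named alphabetically: azido before cyano before pyridine.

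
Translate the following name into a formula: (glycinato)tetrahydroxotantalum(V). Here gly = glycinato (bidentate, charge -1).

[Ta(gly)(OH)4]

Ligands: 4 hydroxo (OH, -1), 1 glycinato (gly, -1). Ligand charge sum = -5.
With Ta in oxidation state +5, the complex ion is [Ta...].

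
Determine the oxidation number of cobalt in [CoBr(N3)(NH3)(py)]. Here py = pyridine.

No counter-ion: the bracketed complex is neutral.
Ligand charges: 1×py neutral; 1×NH3 neutral; 1×N3 = -1; 1×Br = -1; sum -2.
Co + (-2) = 0 ⇒ Co is +2.

+2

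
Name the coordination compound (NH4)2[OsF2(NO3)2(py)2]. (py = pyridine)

The 2 ammonium counter-ions carry a total charge of +2, so each complex ion is 2−.
Ligand charges: 2×pyridine (neutral), 2×nitrato (-1 each), 2×fluoro (-1 each); total -4. So Os + (-4) = 2−, giving Os = +2.
Ligands are named alphabetically: fluoro before nitrato before pyridine.
The complex ion is anionic, so osmium takes the -ate form osmate(II).

ammonium difluorodinitratobis(pyridine)osmate(II)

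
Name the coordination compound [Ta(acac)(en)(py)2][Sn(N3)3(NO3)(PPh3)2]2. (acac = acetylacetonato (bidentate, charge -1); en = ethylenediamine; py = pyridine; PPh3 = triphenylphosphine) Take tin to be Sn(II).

(acetylacetonato)(ethylenediamine)bis(pyridine)tantalum(V) triazidonitratobis(triphenylphosphine)stannate(II)

Sn is given as +2; the anion's ligand charges sum to -4, so the complex anion is 2−.
With 2 anions per cation, the cation must be 2×2 = 4+.
Cation: ligand charges sum to -1; for the ion to be 4+, Ta = +5.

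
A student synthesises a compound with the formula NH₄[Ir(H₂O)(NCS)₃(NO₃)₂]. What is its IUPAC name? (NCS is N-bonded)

The 1 ammonium counter-ion carries a total charge of +1, so each complex ion is 1−.
Ligand charges: 3×isothiocyanato (-1 each), 2×nitrato (-1 each), 1×aqua (neutral); total -5. So Ir + (-5) = 1−, giving Ir = +4.
Ligands are named alphabetically: aqua before isothiocyanato before nitrato.
The complex ion is anionic, so iridium takes the -ate form iridate(IV).

ammonium aquatriisothiocyanatodinitratoiridate(IV)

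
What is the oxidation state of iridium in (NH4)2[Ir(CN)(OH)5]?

2 ammonium outside the brackets (+1 each) → the complex ion is 2−.
Ligand charges: 5×OH = -5; 1×CN = -1; sum -6.
Ir + (-6) = 2− ⇒ Ir is +4.

+4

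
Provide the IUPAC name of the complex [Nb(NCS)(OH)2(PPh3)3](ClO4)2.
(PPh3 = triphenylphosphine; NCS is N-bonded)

dihydroxoisothiocyanatotris(triphenylphosphine)niobium(V) perchlorate

The 2 perchlorate counter-ions carry a total charge of -2, so each complex ion is 2+.
Ligand charges: 3×triphenylphosphine (neutral), 1×isothiocyanato (-1 each), 2×hydroxo (-1 each); total -3. So Nb + (-3) = 2+, giving Nb = +5.
Ligands are named alphabetically: hydroxo before isothiocyanato before triphenylphosphine.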